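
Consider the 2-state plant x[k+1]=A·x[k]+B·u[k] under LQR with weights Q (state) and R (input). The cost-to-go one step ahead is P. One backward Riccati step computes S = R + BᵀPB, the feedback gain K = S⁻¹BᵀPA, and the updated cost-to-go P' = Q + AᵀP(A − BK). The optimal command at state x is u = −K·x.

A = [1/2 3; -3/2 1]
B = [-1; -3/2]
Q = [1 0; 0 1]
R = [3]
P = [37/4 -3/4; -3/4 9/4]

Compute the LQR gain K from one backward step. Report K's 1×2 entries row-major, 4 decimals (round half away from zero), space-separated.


-0.0083 -1.7925

BᵀP = [-8.1250 -2.6250]
S = R + BᵀPB = [3] + [12.0625] = [15.0625]
BᵀPA = [-0.1250 -27.0000]
K = S⁻¹·BᵀPA = [-0.0083 -1.7925]
A−BK = [0.4917 1.2075; -1.5124 -1.6888]
AᵀP(A−BK) = [8.4990 13.2759; 13.2759 32.6017]
P' = Q + AᵀP(A−BK) = [9.4990 13.2759; 13.2759 33.6017]
tr(P') = 43.1006


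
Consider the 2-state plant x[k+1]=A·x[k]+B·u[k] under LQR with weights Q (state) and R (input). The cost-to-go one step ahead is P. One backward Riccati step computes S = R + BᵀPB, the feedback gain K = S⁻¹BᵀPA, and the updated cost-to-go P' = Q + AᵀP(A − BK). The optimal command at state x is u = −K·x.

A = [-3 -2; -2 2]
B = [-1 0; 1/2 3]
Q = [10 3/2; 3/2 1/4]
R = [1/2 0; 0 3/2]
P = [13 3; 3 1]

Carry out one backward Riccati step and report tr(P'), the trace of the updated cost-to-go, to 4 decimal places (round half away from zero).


18.2897

BᵀP = [-11.5000 -2.5000; 9.0000 3.0000]
S = R + BᵀPB = [1/2 0; 0 3/2] + [10.2500 -7.5000; -7.5000 9.0000] = [10.7500 -7.5000; -7.5000 10.5000]
BᵀPA = [39.5000 18.0000; -33.0000 -12.0000]
K = S⁻¹·BᵀPA = [2.9536 1.7483; -1.0331 0.1060]
A−BK = [-0.0464 -0.2517; -0.3775 0.8079]
AᵀP(A−BK) = [6.2384 2.4371; 2.4371 1.8013]
P' = Q + AᵀP(A−BK) = [16.2384 3.9371; 3.9371 2.0513]
tr(P') = 18.2897


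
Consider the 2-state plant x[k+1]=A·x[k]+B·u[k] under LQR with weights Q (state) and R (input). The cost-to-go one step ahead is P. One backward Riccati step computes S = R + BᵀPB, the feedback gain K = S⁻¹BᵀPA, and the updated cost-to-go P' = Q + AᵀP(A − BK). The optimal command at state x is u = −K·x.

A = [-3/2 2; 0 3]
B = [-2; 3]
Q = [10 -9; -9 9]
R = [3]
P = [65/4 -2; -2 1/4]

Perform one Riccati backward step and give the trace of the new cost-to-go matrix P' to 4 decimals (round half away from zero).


BᵀP = [-38.5000 4.7500]
S = R + BᵀPB = [3] + [91.2500] = [94.2500]
BᵀPA = [57.7500 -62.7500]
K = S⁻¹·BᵀPA = [0.6127 -0.6658]
A−BK = [-0.2745 0.6684; -1.8382 4.9973]
AᵀP(A−BK) = [1.1772 -1.3011; -1.3011 1.4721]
P' = Q + AᵀP(A−BK) = [11.1772 -10.3011; -10.3011 10.4721]
tr(P') = 21.6494

21.6494


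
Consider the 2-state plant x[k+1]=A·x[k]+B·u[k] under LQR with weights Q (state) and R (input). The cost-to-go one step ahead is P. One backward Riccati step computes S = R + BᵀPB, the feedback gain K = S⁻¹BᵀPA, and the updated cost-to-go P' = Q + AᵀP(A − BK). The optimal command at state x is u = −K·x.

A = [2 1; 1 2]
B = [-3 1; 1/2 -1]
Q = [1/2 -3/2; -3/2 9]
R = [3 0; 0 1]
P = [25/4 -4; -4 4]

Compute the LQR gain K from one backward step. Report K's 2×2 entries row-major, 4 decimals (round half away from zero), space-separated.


-0.5184 -0.3288 -0.2865 -0.8922

BᵀP = [-20.7500 14.0000; 10.2500 -8.0000]
S = R + BᵀPB = [3 0; 0 1] + [69.2500 -34.7500; -34.7500 18.2500] = [72.2500 -34.7500; -34.7500 19.2500]
BᵀPA = [-27.5000 7.2500; 12.5000 -5.7500]
K = S⁻¹·BᵀPA = [-0.5184 -0.3288; -0.2865 -0.8922]
A−BK = [0.7312 0.9059; 0.9727 1.2722]
AᵀP(A−BK) = [2.3247 2.6112; 2.6112 3.5034]
P' = Q + AᵀP(A−BK) = [2.8247 1.1112; 1.1112 12.5034]
tr(P') = 15.3281


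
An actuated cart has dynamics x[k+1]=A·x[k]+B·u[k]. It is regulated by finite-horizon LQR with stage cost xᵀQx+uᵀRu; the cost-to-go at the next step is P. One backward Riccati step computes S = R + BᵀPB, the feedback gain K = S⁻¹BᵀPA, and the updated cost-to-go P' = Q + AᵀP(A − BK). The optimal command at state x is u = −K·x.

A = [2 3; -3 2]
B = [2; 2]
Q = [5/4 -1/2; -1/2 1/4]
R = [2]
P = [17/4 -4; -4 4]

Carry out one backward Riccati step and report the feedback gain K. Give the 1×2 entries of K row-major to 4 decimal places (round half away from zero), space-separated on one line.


BᵀP = [0.5000 0.0000]
S = R + BᵀPB = [2] + [1.0000] = [3.0000]
BᵀPA = [1.0000 1.5000]
K = S⁻¹·BᵀPA = [0.3333 0.5000]
A−BK = [1.3333 2.0000; -3.6667 1.0000]
AᵀP(A−BK) = [100.6667 21.0000; 21.0000 5.5000]
P' = Q + AᵀP(A−BK) = [101.9167 20.5000; 20.5000 5.7500]
tr(P') = 107.6667

0.3333 0.5000


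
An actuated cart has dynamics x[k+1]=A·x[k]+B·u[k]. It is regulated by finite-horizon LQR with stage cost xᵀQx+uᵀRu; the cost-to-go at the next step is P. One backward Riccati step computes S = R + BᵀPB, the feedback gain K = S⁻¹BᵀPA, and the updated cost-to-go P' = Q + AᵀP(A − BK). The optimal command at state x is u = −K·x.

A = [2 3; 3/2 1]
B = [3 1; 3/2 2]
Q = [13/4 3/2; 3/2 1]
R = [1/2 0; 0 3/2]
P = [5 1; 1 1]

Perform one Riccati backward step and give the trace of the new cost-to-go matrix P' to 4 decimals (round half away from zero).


BᵀP = [16.5000 4.5000; 7.0000 3.0000]
S = R + BᵀPB = [1/2 0; 0 3/2] + [56.2500 25.5000; 25.5000 13.0000] = [56.7500 25.5000; 25.5000 14.5000]
BᵀPA = [39.7500 54.0000; 18.5000 24.0000]
K = S⁻¹·BᵀPA = [0.6061 0.9906; 0.2100 -0.0869]
A−BK = [-0.0282 0.1151; 0.1709 -0.3121]
AᵀP(A−BK) = [0.2734 0.2317; 0.2317 0.5938]
P' = Q + AᵀP(A−BK) = [3.5234 1.7317; 1.7317 1.5938]
tr(P') = 5.1171

5.1171


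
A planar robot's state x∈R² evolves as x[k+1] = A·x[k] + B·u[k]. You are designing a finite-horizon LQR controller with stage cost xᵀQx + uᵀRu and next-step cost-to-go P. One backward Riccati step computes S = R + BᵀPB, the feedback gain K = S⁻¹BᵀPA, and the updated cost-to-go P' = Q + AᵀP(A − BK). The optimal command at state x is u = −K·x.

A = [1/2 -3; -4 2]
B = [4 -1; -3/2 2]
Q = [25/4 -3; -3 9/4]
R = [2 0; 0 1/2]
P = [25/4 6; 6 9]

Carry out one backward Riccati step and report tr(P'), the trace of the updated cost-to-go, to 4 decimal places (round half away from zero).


BᵀP = [16.0000 10.5000; 5.7500 12.0000]
S = R + BᵀPB = [2 0; 0 1/2] + [48.2500 5.0000; 5.0000 18.2500] = [50.2500 5.0000; 5.0000 18.7500]
BᵀPA = [-34.0000 -27.0000; -45.1250 6.7500]
K = S⁻¹·BᵀPA = [-0.4491 -0.5888; -2.2869 0.5170]
A−BK = [0.0093 -0.1280; -0.0998 0.0829]
AᵀP(A−BK) = [3.0972 -0.0630; -0.0630 0.8638]
P' = Q + AᵀP(A−BK) = [9.3472 -3.0630; -3.0630 3.1138]
tr(P') = 12.4611

12.4611


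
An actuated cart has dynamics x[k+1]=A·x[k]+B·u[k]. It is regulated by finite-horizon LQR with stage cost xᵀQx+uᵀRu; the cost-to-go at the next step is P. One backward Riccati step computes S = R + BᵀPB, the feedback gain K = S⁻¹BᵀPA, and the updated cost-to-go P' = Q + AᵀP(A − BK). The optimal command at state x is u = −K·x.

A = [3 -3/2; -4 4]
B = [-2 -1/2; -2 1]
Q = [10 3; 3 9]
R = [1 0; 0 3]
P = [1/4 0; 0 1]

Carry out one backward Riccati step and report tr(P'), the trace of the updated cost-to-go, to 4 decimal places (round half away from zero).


35.0704

BᵀP = [-0.5000 -2.0000; -0.1250 1.0000]
S = R + BᵀPB = [1 0; 0 3] + [5.0000 -1.7500; -1.7500 1.0625] = [6.0000 -1.7500; -1.7500 4.0625]
BᵀPA = [6.5000 -7.2500; -4.3750 4.1875]
K = S⁻¹·BᵀPA = [0.8798 -1.0381; -0.6979 0.5836]
A−BK = [4.4106 -3.2845; -1.5425 1.3402]
AᵀP(A−BK) = [9.4780 -7.8240; -7.8240 6.5924]
P' = Q + AᵀP(A−BK) = [19.4780 -4.8240; -4.8240 15.5924]
tr(P') = 35.0704


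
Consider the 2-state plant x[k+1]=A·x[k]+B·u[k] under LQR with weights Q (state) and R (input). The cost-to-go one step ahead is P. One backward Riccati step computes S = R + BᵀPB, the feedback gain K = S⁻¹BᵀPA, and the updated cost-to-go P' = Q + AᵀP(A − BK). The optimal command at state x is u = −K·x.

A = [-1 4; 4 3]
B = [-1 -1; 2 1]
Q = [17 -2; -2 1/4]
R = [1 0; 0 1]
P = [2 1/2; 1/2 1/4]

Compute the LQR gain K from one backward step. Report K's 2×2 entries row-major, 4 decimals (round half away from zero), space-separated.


BᵀP = [-1.0000 0.0000; -1.5000 -0.2500]
S = R + BᵀPB = [1 0; 0 1] + [1.0000 1.0000; 1.0000 1.2500] = [2.0000 1.0000; 1.0000 2.2500]
BᵀPA = [1.0000 -4.0000; 0.5000 -6.7500]
K = S⁻¹·BᵀPA = [0.5000 -0.6429; 0.0000 -2.7143]
A−BK = [-0.5000 0.6429; 3.0000 7.0000]
AᵀP(A−BK) = [1.5000 3.5000; 3.5000 25.3571]
P' = Q + AᵀP(A−BK) = [18.5000 1.5000; 1.5000 25.6071]
tr(P') = 44.1071

0.5000 -0.6429 0.0000 -2.7143


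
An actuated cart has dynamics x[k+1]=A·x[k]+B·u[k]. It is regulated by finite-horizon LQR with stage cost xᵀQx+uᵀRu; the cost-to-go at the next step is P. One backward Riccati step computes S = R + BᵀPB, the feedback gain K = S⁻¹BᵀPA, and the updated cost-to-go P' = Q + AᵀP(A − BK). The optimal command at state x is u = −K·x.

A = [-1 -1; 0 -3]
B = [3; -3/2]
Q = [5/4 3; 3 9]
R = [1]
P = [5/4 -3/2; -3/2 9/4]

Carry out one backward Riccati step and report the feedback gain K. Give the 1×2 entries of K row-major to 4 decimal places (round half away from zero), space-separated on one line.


-0.1947 0.5720

BᵀP = [6.0000 -7.8750]
S = R + BᵀPB = [1] + [29.8125] = [30.8125]
BᵀPA = [-6.0000 17.6250]
K = S⁻¹·BᵀPA = [-0.1947 0.5720]
A−BK = [-0.4158 -2.7160; -0.2921 -2.1420]
AᵀP(A−BK) = [0.0816 0.1820; 0.1820 2.4184]
P' = Q + AᵀP(A−BK) = [1.3316 3.1820; 3.1820 11.4184]
tr(P') = 12.7500


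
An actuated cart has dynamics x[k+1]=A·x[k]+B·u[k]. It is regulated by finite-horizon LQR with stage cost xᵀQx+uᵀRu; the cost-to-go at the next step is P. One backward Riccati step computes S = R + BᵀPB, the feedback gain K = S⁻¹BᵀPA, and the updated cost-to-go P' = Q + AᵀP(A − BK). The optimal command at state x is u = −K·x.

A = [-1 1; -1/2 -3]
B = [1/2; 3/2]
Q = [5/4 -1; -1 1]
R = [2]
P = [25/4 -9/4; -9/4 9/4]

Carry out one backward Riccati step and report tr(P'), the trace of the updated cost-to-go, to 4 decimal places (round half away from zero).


37.3333

BᵀP = [-0.2500 2.2500]
S = R + BᵀPB = [2] + [3.2500] = [5.2500]
BᵀPA = [-0.8750 -7.0000]
K = S⁻¹·BᵀPA = [-0.1667 -1.3333]
A−BK = [-0.9167 1.6667; -0.2500 -1.0000]
AᵀP(A−BK) = [4.4167 -9.6667; -9.6667 30.6667]
P' = Q + AᵀP(A−BK) = [5.6667 -10.6667; -10.6667 31.6667]
tr(P') = 37.3333


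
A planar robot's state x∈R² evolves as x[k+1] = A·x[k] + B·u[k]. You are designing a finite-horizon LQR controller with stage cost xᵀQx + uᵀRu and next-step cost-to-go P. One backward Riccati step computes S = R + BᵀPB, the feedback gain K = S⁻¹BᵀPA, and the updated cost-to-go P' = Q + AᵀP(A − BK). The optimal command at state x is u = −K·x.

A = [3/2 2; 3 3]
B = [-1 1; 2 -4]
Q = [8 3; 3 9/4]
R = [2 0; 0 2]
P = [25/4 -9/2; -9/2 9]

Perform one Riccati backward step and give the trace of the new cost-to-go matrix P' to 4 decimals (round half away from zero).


BᵀP = [-15.2500 22.5000; 24.2500 -40.5000]
S = R + BᵀPB = [2 0; 0 2] + [60.2500 -105.2500; -105.2500 186.2500] = [62.2500 -105.2500; -105.2500 188.2500]
BᵀPA = [44.6250 37.0000; -85.1250 -73.0000]
K = S⁻¹·BᵀPA = [-0.8717 -1.1201; -0.9395 -1.0140]
A−BK = [1.5679 1.8939; 0.9852 1.1841]
AᵀP(A−BK) = [13.4824 16.1654; 16.1654 19.4197]
P' = Q + AᵀP(A−BK) = [21.4824 19.1654; 19.1654 21.6697]
tr(P') = 43.1521

43.1521


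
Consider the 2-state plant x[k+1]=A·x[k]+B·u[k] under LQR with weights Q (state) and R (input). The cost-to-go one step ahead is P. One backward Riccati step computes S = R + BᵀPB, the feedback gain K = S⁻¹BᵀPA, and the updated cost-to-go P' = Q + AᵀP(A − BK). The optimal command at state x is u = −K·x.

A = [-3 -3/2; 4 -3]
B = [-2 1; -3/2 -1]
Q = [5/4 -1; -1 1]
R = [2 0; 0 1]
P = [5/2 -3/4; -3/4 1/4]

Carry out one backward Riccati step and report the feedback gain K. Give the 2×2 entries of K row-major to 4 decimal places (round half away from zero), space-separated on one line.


0.9179 0.1975 -1.7448 -0.1691

BᵀP = [-3.8750 1.1250; 3.2500 -1.0000]
S = R + BᵀPB = [2 0; 0 1] + [6.0625 -5.0000; -5.0000 4.2500] = [8.0625 -5.0000; -5.0000 5.2500]
BᵀPA = [16.1250 2.4375; -13.7500 -1.8750]
K = S⁻¹·BᵀPA = [0.9179 0.1975; -1.7448 -0.1691]
A−BK = [0.5807 -0.9360; 3.6321 -2.8729]
AᵀP(A−BK) = [5.7069 0.4910; 0.4910 0.3266]
P' = Q + AᵀP(A−BK) = [6.9569 -0.5090; -0.5090 1.3266]
tr(P') = 8.2836


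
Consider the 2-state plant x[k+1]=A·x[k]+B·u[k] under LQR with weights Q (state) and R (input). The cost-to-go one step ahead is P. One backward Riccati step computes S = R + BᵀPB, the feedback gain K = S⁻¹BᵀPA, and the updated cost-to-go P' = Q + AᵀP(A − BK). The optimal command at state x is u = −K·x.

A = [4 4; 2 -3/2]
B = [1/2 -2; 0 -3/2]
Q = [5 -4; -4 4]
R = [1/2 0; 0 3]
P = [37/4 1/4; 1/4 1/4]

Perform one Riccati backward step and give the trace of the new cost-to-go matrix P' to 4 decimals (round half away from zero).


BᵀP = [4.6250 0.1250; -18.8750 -0.8750]
S = R + BᵀPB = [1/2 0; 0 3] + [2.3125 -9.4375; -9.4375 39.0625] = [2.8125 -9.4375; -9.4375 42.0625]
BᵀPA = [18.7500 18.3125; -77.2500 -74.1875]
K = S⁻¹·BᵀPA = [2.0396 2.3987; -1.3789 -1.2255]
A−BK = [0.2223 0.3495; -0.0684 -3.3383]
AᵀP(A−BK) = [8.2352 8.1005; 8.1005 10.7157]
P' = Q + AᵀP(A−BK) = [13.2352 4.1005; 4.1005 14.7157]
tr(P') = 27.9508

27.9508


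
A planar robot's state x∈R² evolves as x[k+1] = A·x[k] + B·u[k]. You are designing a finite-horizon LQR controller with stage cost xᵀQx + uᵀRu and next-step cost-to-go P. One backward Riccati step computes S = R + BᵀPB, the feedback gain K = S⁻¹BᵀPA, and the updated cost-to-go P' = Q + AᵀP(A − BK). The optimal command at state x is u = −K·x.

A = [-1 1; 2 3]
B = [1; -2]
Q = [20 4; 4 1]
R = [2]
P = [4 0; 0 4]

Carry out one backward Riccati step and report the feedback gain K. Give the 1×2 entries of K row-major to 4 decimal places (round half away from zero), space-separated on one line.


-0.9091 -0.9091

BᵀP = [4.0000 -8.0000]
S = R + BᵀPB = [2] + [20.0000] = [22.0000]
BᵀPA = [-20.0000 -20.0000]
K = S⁻¹·BᵀPA = [-0.9091 -0.9091]
A−BK = [-0.0909 1.9091; 0.1818 1.1818]
AᵀP(A−BK) = [1.8182 1.8182; 1.8182 21.8182]
P' = Q + AᵀP(A−BK) = [21.8182 5.8182; 5.8182 22.8182]
tr(P') = 44.6364


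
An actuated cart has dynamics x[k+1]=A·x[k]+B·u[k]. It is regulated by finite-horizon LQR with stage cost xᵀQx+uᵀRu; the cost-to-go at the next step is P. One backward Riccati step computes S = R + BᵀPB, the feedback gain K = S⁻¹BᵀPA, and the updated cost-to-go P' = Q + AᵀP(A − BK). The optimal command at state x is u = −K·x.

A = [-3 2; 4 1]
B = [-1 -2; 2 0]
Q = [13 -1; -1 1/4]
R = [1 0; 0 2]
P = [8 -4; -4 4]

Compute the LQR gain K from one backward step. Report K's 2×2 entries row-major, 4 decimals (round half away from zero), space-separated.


BᵀP = [-16.0000 12.0000; -16.0000 8.0000]
S = R + BᵀPB = [1 0; 0 2] + [40.0000 32.0000; 32.0000 32.0000] = [41.0000 32.0000; 32.0000 34.0000]
BᵀPA = [96.0000 -20.0000; 80.0000 -24.0000]
K = S⁻¹·BᵀPA = [1.9027 0.2378; 0.5622 -0.9297]
A−BK = [0.0270 0.3784; 0.1946 0.5243]
AᵀP(A−BK) = [4.3676 -0.4541; -0.4541 2.4432]
P' = Q + AᵀP(A−BK) = [17.3676 -1.4541; -1.4541 2.6932]
tr(P') = 20.0608

1.9027 0.2378 0.5622 -0.9297


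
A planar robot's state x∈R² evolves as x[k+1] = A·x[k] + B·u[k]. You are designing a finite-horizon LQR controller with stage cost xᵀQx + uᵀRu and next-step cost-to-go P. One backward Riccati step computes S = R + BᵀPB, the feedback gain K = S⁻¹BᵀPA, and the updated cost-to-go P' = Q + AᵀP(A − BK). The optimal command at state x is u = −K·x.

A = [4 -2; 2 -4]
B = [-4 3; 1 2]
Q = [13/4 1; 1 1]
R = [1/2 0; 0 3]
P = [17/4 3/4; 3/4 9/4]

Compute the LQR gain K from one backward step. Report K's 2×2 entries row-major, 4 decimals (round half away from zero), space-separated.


BᵀP = [-16.2500 -0.7500; 14.2500 6.7500]
S = R + BᵀPB = [1/2 0; 0 3] + [64.2500 -50.2500; -50.2500 56.2500] = [64.7500 -50.2500; -50.2500 59.2500]
BᵀPA = [-66.5000 35.5000; 70.5000 -55.5000]
K = S⁻¹·BᵀPA = [-0.3031 -0.5227; 0.9328 -1.3800]
A−BK = [-0.0109 0.0492; 0.4375 -0.7172]
AᵀP(A−BK) = [3.0804 -4.4690; -4.4690 6.9648]
P' = Q + AᵀP(A−BK) = [6.3304 -3.4690; -3.4690 7.9648]
tr(P') = 14.2952

-0.3031 -0.5227 0.9328 -1.3800


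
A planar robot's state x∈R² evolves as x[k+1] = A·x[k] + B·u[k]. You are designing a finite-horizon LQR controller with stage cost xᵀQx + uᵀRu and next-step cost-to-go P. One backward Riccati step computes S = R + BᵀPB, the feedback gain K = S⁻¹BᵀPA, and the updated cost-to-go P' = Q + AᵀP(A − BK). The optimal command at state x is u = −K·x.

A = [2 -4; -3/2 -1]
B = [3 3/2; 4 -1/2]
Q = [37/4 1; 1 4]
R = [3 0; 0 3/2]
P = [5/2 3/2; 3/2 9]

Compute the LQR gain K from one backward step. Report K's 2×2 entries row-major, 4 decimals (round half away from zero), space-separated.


BᵀP = [13.5000 40.5000; 3.0000 -2.2500]
S = R + BᵀPB = [3 0; 0 3/2] + [202.5000 0.0000; 0.0000 5.6250] = [205.5000 0.0000; 0.0000 7.1250]
BᵀPA = [-33.7500 -94.5000; 9.3750 -9.7500]
K = S⁻¹·BᵀPA = [-0.1642 -0.4599; 1.3158 -1.3684]
A−BK = [0.5190 -0.5678; -0.1852 0.1552]
AᵀP(A−BK) = [3.3716 -3.1911; -3.1911 4.2017]
P' = Q + AᵀP(A−BK) = [12.6216 -2.1911; -2.1911 8.2017]
tr(P') = 20.8233

-0.1642 -0.4599 1.3158 -1.3684


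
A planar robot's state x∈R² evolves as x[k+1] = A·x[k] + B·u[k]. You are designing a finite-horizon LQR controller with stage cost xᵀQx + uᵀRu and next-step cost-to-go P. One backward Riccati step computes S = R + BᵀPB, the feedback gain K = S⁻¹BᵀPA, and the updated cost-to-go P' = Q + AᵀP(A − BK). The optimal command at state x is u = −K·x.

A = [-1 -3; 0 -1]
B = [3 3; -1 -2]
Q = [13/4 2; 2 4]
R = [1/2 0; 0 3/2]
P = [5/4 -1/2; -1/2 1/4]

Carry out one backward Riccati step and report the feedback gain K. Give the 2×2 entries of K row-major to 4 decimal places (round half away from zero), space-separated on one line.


-0.2097 -0.5650 -0.0680 -0.1553

BᵀP = [4.2500 -1.7500; 4.7500 -2.0000]
S = R + BᵀPB = [1/2 0; 0 3/2] + [14.5000 16.2500; 16.2500 18.2500] = [15.0000 16.2500; 16.2500 19.7500]
BᵀPA = [-4.2500 -11.0000; -4.7500 -12.2500]
K = S⁻¹·BᵀPA = [-0.2097 -0.5650; -0.0680 -0.1553]
A−BK = [-0.1670 -0.8388; -0.3456 -1.8757]
AᵀP(A−BK) = [0.0359 0.1107; 0.1107 0.3816]
P' = Q + AᵀP(A−BK) = [3.2859 2.1107; 2.1107 4.3816]
tr(P') = 7.6675


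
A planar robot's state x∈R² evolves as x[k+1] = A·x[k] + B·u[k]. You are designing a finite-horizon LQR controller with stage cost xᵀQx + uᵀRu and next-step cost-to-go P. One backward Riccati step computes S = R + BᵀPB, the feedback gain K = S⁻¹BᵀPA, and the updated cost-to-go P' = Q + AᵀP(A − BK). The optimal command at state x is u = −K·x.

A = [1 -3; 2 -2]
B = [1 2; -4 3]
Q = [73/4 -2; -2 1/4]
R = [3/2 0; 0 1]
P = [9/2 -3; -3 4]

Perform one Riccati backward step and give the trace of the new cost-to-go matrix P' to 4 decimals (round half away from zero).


20.5517

BᵀP = [16.5000 -19.0000; 0.0000 6.0000]
S = R + BᵀPB = [3/2 0; 0 1] + [92.5000 -24.0000; -24.0000 18.0000] = [94.0000 -24.0000; -24.0000 19.0000]
BᵀPA = [-21.5000 -11.5000; 12.0000 -12.0000]
K = S⁻¹·BᵀPA = [-0.0996 -0.4186; 0.5058 -1.1603]
A−BK = [0.0880 -0.2607; 0.0843 -0.1934]
AᵀP(A−BK) = [0.2895 -0.5758; -0.5758 1.7622]
P' = Q + AᵀP(A−BK) = [18.5395 -2.5758; -2.5758 2.0122]
tr(P') = 20.5517


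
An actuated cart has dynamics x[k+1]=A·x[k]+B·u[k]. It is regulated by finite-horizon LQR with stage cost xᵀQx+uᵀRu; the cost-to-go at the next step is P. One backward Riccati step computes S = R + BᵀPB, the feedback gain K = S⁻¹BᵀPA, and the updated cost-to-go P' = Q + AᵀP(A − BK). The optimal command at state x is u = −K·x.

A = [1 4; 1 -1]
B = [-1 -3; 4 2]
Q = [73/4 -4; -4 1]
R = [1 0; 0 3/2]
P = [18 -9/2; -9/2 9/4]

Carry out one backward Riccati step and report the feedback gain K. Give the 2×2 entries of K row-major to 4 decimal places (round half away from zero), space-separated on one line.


BᵀP = [-36.0000 13.5000; -63.0000 18.0000]
S = R + BᵀPB = [1 0; 0 3/2] + [90.0000 135.0000; 135.0000 225.0000] = [91.0000 135.0000; 135.0000 226.5000]
BᵀPA = [-22.5000 -157.5000; -45.0000 -270.0000]
K = S⁻¹·BᵀPA = [0.4101 0.3253; -0.4431 -1.3859]
A−BK = [0.0808 0.1675; 0.2458 0.4708]
AᵀP(A−BK) = [0.5374 1.2021; 1.2021 3.2810]
P' = Q + AᵀP(A−BK) = [18.7874 -2.7979; -2.7979 4.2810]
tr(P') = 23.0684

0.4101 0.3253 -0.4431 -1.3859


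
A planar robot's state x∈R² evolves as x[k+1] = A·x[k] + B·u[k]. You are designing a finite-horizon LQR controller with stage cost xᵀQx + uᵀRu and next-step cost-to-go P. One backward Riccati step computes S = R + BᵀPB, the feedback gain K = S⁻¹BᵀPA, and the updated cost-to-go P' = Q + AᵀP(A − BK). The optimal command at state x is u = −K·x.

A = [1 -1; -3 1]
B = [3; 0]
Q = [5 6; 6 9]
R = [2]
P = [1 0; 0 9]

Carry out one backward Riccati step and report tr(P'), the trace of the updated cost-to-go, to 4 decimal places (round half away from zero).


104.3636

BᵀP = [3.0000 0.0000]
S = R + BᵀPB = [2] + [9.0000] = [11.0000]
BᵀPA = [3.0000 -3.0000]
K = S⁻¹·BᵀPA = [0.2727 -0.2727]
A−BK = [0.1818 -0.1818; -3.0000 1.0000]
AᵀP(A−BK) = [81.1818 -27.1818; -27.1818 9.1818]
P' = Q + AᵀP(A−BK) = [86.1818 -21.1818; -21.1818 18.1818]
tr(P') = 104.3636


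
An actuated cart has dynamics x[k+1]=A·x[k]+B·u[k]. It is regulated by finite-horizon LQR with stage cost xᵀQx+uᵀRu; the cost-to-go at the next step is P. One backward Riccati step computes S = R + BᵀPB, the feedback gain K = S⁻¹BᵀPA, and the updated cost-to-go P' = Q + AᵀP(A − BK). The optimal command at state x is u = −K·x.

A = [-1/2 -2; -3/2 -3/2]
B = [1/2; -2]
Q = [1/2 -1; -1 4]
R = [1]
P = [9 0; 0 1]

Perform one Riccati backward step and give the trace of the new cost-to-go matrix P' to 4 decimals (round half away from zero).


42.2069

BᵀP = [4.5000 -2.0000]
S = R + BᵀPB = [1] + [6.2500] = [7.2500]
BᵀPA = [0.7500 -6.0000]
K = S⁻¹·BᵀPA = [0.1034 -0.8276]
A−BK = [-0.5517 -1.5862; -1.2931 -3.1552]
AᵀP(A−BK) = [4.4224 11.8707; 11.8707 33.2845]
P' = Q + AᵀP(A−BK) = [4.9224 10.8707; 10.8707 37.2845]
tr(P') = 42.2069


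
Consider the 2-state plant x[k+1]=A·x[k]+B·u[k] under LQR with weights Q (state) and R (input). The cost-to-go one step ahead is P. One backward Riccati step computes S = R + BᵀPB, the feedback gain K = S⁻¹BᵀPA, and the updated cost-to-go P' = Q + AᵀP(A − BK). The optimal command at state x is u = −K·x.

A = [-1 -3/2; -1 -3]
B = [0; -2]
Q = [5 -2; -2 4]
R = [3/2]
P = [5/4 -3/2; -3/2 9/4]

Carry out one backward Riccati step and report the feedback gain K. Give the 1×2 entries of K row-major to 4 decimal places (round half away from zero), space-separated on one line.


0.1429 0.8571

BᵀP = [3.0000 -4.5000]
S = R + BᵀPB = [3/2] + [9.0000] = [10.5000]
BᵀPA = [1.5000 9.0000]
K = S⁻¹·BᵀPA = [0.1429 0.8571]
A−BK = [-1.0000 -1.5000; -0.7143 -1.2857]
AᵀP(A−BK) = [0.2857 0.5893; 0.5893 1.8482]
P' = Q + AᵀP(A−BK) = [5.2857 -1.4107; -1.4107 5.8482]
tr(P') = 11.1339


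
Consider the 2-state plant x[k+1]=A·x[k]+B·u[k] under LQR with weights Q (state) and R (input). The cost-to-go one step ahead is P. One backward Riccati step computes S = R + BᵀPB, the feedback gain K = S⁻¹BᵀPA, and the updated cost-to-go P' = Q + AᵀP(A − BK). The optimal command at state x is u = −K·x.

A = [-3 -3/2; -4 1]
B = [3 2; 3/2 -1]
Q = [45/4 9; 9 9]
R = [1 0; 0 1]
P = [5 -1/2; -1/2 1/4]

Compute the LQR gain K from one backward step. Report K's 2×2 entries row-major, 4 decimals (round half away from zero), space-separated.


BᵀP = [14.2500 -1.1250; 10.5000 -1.2500]
S = R + BᵀPB = [1 0; 0 1] + [41.0625 29.6250; 29.6250 22.2500] = [42.0625 29.6250; 29.6250 23.2500]
BᵀPA = [-38.2500 -22.5000; -26.5000 -17.0000]
K = S⁻¹·BᵀPA = [-1.0393 -0.1944; 0.1844 -0.4835]
A−BK = [-0.2511 0.0502; -2.2567 0.8081]
AᵀP(A−BK) = [2.1358 -0.2480; -0.2480 0.4069]
P' = Q + AᵀP(A−BK) = [13.3858 8.7520; 8.7520 9.4069]
tr(P') = 22.7927

-1.0393 -0.1944 0.1844 -0.4835


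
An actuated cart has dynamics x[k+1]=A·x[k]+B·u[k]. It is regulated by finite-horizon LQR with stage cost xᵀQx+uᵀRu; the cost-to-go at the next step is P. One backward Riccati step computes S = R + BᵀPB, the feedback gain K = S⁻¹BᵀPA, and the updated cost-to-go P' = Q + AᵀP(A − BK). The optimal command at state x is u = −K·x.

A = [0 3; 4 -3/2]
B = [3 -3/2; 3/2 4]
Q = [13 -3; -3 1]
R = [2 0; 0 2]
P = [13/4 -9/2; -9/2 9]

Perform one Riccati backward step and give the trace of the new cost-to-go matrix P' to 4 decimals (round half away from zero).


BᵀP = [3.0000 0.0000; -22.8750 42.7500]
S = R + BᵀPB = [2 0; 0 2] + [9.0000 -4.5000; -4.5000 205.3125] = [11.0000 -4.5000; -4.5000 207.3125]
BᵀPA = [0.0000 9.0000; 171.0000 -132.7500]
K = S⁻¹·BᵀPA = [0.3405 0.5612; 0.8322 -0.6282]
A−BK = [0.2270 0.3741; 0.1604 0.1708]
AᵀP(A−BK) = [1.6884 -0.5853; -0.5853 1.5614]
P' = Q + AᵀP(A−BK) = [14.6884 -3.5853; -3.5853 2.5614]
tr(P') = 17.2498

17.2498


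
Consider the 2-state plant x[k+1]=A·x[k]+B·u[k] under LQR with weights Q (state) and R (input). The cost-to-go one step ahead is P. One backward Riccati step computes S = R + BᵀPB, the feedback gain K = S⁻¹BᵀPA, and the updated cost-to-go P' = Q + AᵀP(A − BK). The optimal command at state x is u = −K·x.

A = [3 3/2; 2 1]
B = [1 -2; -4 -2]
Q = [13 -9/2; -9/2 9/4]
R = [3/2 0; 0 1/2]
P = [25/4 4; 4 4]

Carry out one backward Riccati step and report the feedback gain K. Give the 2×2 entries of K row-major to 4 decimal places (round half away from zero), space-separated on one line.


BᵀP = [-9.7500 -12.0000; -20.5000 -16.0000]
S = R + BᵀPB = [3/2 0; 0 1/2] + [38.2500 43.5000; 43.5000 73.0000] = [39.7500 43.5000; 43.5000 73.5000]
BᵀPA = [-53.2500 -26.6250; -93.5000 -46.7500]
K = S⁻¹·BᵀPA = [0.1490 0.0745; -1.3603 -0.6801]
A−BK = [0.1304 0.0652; -0.1246 -0.0623]
AᵀP(A−BK) = [0.9969 0.4985; 0.4985 0.2492]
P' = Q + AᵀP(A−BK) = [13.9969 -4.0015; -4.0015 2.4992]
tr(P') = 16.4961

0.1490 0.0745 -1.3603 -0.6801


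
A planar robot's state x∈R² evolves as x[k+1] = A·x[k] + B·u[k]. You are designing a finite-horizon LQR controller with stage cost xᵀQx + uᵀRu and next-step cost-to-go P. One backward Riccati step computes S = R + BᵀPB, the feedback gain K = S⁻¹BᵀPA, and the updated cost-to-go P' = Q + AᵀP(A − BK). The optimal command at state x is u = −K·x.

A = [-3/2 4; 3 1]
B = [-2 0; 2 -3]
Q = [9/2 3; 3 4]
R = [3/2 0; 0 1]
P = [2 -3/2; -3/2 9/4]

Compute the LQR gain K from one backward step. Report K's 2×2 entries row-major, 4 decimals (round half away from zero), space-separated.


BᵀP = [-7.0000 7.5000; 4.5000 -6.7500]
S = R + BᵀPB = [3/2 0; 0 1] + [29.0000 -22.5000; -22.5000 20.2500] = [30.5000 -22.5000; -22.5000 21.2500]
BᵀPA = [33.0000 -20.5000; -27.0000 11.2500]
K = S⁻¹·BᵀPA = [0.6608 -1.2863; -0.5709 -0.8326]
A−BK = [-0.1784 1.4273; -0.0344 1.0749]
AᵀP(A−BK) = [1.0289 -1.0308; -1.0308 5.2467]
P' = Q + AᵀP(A−BK) = [5.5289 1.9692; 1.9692 9.2467]
tr(P') = 14.7756

0.6608 -1.2863 -0.5709 -0.8326


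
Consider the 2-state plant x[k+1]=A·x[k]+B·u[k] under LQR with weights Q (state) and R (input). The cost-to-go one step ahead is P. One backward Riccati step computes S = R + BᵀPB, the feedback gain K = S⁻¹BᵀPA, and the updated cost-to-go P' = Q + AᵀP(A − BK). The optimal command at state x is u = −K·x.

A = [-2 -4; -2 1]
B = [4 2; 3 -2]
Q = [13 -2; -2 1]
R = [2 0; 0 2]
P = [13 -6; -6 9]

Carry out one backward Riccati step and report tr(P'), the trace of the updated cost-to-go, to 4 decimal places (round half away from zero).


BᵀP = [34.0000 3.0000; 38.0000 -30.0000]
S = R + BᵀPB = [2 0; 0 2] + [145.0000 62.0000; 62.0000 136.0000] = [147.0000 62.0000; 62.0000 138.0000]
BᵀPA = [-74.0000 -133.0000; -16.0000 -182.0000]
K = S⁻¹·BᵀPA = [-0.5608 -0.4300; 0.1360 -1.1257]
A−BK = [-0.0290 -0.0287; -0.0457 0.0387]
AᵀP(A−BK) = [0.6797 0.1698; 0.1698 2.9415]
P' = Q + AᵀP(A−BK) = [13.6797 -1.8302; -1.8302 3.9415]
tr(P') = 17.6212

17.6212


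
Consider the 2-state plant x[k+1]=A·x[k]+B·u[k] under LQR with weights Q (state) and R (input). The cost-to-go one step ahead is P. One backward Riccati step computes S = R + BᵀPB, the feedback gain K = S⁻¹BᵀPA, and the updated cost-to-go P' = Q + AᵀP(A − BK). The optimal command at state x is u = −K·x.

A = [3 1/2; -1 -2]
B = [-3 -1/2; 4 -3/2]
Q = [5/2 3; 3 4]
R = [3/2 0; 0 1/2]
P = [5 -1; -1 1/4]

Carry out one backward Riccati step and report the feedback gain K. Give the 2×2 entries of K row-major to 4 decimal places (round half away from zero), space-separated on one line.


-0.8000 -0.2401 -0.4000 0.1113

BᵀP = [-19.0000 4.0000; -1.0000 0.1250]
S = R + BᵀPB = [3/2 0; 0 1/2] + [73.0000 3.5000; 3.5000 0.3125] = [74.5000 3.5000; 3.5000 0.8125]
BᵀPA = [-61.0000 -17.5000; -3.1250 -0.7500]
K = S⁻¹·BᵀPA = [-0.8000 -0.2401; -0.4000 0.1113]
A−BK = [0.4000 -0.1647; 1.6000 -0.8725]
AᵀP(A−BK) = [1.2000 0.2000; 0.2000 0.1312]
P' = Q + AᵀP(A−BK) = [3.7000 3.2000; 3.2000 4.1312]
tr(P') = 7.8312


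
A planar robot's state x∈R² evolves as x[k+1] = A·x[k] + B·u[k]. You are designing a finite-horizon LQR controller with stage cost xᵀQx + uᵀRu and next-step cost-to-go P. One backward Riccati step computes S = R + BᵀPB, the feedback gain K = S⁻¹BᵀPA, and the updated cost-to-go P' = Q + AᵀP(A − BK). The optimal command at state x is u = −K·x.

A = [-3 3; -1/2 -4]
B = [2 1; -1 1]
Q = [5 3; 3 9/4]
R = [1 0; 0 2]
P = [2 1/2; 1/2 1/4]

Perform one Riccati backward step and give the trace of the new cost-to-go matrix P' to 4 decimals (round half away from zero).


11.9219

BᵀP = [3.5000 0.7500; 2.5000 0.7500]
S = R + BᵀPB = [1 0; 0 2] + [6.2500 4.2500; 4.2500 3.2500] = [7.2500 4.2500; 4.2500 5.2500]
BᵀPA = [-10.8750 7.5000; -7.8750 4.5000]
K = S⁻¹·BᵀPA = [-1.1813 1.0125; -0.5438 0.0375]
A−BK = [-0.0938 0.9375; -1.1375 -3.0250]
AᵀP(A−BK) = [2.4344 -0.9438; -0.9438 2.2375]
P' = Q + AᵀP(A−BK) = [7.4344 2.0563; 2.0563 4.4875]
tr(P') = 11.9219


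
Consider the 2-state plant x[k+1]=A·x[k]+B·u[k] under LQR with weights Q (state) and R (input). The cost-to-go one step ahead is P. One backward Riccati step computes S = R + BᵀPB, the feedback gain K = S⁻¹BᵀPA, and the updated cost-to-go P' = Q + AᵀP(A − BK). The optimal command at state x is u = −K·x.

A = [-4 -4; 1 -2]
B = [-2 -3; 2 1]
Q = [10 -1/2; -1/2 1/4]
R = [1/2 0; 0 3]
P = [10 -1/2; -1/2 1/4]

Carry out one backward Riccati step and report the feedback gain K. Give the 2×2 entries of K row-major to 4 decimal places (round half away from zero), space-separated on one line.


1.1295 0.6982 0.5288 0.7633

BᵀP = [-21.0000 1.5000; -30.5000 1.7500]
S = R + BᵀPB = [1/2 0; 0 3] + [45.0000 64.5000; 64.5000 93.2500] = [45.5000 64.5000; 64.5000 96.2500]
BᵀPA = [85.5000 81.0000; 123.7500 118.5000]
K = S⁻¹·BᵀPA = [1.1295 0.6982; 0.5288 0.7633]
A−BK = [-0.1546 -0.3137; -1.7878 -4.1597]
AᵀP(A−BK) = [2.2384 3.3474; 3.3474 5.9966]
P' = Q + AᵀP(A−BK) = [12.2384 2.8474; 2.8474 6.2466]
tr(P') = 18.4850


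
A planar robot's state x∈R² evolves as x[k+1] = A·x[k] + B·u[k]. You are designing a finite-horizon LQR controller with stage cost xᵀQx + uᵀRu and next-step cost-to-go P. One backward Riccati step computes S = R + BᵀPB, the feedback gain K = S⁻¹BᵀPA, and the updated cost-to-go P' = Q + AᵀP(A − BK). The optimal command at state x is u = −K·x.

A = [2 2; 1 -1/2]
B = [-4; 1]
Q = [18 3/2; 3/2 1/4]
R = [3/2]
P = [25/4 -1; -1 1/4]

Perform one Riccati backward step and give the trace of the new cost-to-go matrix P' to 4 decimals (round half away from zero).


19.0948

BᵀP = [-26.0000 4.2500]
S = R + BᵀPB = [3/2] + [108.2500] = [109.7500]
BᵀPA = [-47.7500 -54.1250]
K = S⁻¹·BᵀPA = [-0.4351 -0.4932]
A−BK = [0.2597 0.0273; 1.4351 -0.0068]
AᵀP(A−BK) = [0.4749 0.3263; 0.3263 0.3699]
P' = Q + AᵀP(A−BK) = [18.4749 1.8263; 1.8263 0.6199]
tr(P') = 19.0948


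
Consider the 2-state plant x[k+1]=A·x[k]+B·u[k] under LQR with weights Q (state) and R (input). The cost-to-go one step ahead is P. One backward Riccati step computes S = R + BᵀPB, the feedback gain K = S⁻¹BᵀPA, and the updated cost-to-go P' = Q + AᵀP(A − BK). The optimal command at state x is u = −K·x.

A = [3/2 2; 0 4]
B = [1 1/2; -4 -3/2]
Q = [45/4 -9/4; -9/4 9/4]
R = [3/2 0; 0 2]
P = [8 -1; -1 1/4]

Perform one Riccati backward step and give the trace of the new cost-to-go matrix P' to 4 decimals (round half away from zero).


24.0199

BᵀP = [12.0000 -2.0000; 5.5000 -0.8750]
S = R + BᵀPB = [3/2 0; 0 2] + [20.0000 9.0000; 9.0000 4.0625] = [21.5000 9.0000; 9.0000 6.0625]
BᵀPA = [18.0000 16.0000; 8.2500 7.5000]
K = S⁻¹·BᵀPA = [0.7068 0.5978; 0.3116 0.3496]
A−BK = [0.6374 1.2274; 3.2945 6.9158]
AᵀP(A−BK) = [2.7074 4.3547; 4.3547 7.8125]
P' = Q + AᵀP(A−BK) = [13.9574 2.1047; 2.1047 10.0625]
tr(P') = 24.0199


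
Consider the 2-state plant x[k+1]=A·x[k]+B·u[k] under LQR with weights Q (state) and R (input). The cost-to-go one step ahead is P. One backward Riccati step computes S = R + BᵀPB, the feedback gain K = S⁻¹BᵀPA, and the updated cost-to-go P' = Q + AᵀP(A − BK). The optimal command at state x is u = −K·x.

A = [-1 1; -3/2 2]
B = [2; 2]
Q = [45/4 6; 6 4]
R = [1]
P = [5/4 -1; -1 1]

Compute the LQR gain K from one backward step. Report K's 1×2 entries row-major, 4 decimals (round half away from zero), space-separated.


BᵀP = [0.5000 0.0000]
S = R + BᵀPB = [1] + [1.0000] = [2.0000]
BᵀPA = [-0.5000 0.5000]
K = S⁻¹·BᵀPA = [-0.2500 0.2500]
A−BK = [-0.5000 0.5000; -1.0000 1.5000]
AᵀP(A−BK) = [0.3750 -0.6250; -0.6250 1.1250]
P' = Q + AᵀP(A−BK) = [11.6250 5.3750; 5.3750 5.1250]
tr(P') = 16.7500

-0.2500 0.2500


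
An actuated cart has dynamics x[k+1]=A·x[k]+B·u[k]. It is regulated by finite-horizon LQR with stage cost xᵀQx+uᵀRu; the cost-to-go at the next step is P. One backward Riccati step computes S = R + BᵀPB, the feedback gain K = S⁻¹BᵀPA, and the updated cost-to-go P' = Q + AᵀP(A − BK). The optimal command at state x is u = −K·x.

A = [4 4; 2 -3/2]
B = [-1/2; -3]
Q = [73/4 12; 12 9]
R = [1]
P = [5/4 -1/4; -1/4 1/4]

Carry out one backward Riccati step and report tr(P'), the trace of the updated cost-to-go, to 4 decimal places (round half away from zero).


BᵀP = [0.1250 -0.6250]
S = R + BᵀPB = [1] + [1.8125] = [2.8125]
BᵀPA = [-0.7500 1.4375]
K = S⁻¹·BᵀPA = [-0.2667 0.5111]
A−BK = [3.8667 4.2556; 1.2000 0.0333]
AᵀP(A−BK) = [16.8000 19.1333; 19.1333 22.8278]
P' = Q + AᵀP(A−BK) = [35.0500 31.1333; 31.1333 31.8278]
tr(P') = 66.8778

66.8778


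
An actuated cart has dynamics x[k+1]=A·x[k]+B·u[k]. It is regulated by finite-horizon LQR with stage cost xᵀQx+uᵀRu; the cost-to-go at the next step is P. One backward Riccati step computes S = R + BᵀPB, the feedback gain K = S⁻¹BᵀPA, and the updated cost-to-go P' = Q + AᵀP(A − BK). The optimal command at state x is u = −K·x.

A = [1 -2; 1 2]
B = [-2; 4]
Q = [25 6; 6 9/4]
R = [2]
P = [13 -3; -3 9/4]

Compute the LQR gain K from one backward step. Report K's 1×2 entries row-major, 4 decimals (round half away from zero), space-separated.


BᵀP = [-38.0000 15.0000]
S = R + BᵀPB = [2] + [136.0000] = [138.0000]
BᵀPA = [-23.0000 106.0000]
K = S⁻¹·BᵀPA = [-0.1667 0.7681]
A−BK = [0.6667 -0.4638; 1.6667 -1.0725]
AᵀP(A−BK) = [5.4167 -3.8333; -3.8333 3.5797]
P' = Q + AᵀP(A−BK) = [30.4167 2.1667; 2.1667 5.8297]
tr(P') = 36.2464

-0.1667 0.7681


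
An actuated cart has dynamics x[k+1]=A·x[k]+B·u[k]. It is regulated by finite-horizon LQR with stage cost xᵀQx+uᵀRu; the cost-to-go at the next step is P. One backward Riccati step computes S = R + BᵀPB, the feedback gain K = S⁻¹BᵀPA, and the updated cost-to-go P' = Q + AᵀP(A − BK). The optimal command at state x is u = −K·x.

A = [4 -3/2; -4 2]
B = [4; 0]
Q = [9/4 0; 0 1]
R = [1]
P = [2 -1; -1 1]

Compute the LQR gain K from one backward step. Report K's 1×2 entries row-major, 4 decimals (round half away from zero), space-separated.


BᵀP = [8.0000 -4.0000]
S = R + BᵀPB = [1] + [32.0000] = [33.0000]
BᵀPA = [48.0000 -20.0000]
K = S⁻¹·BᵀPA = [1.4545 -0.6061]
A−BK = [-1.8182 0.9242; -4.0000 2.0000]
AᵀP(A−BK) = [10.1818 -4.9091; -4.9091 2.3788]
P' = Q + AᵀP(A−BK) = [12.4318 -4.9091; -4.9091 3.3788]
tr(P') = 15.8106

1.4545 -0.6061


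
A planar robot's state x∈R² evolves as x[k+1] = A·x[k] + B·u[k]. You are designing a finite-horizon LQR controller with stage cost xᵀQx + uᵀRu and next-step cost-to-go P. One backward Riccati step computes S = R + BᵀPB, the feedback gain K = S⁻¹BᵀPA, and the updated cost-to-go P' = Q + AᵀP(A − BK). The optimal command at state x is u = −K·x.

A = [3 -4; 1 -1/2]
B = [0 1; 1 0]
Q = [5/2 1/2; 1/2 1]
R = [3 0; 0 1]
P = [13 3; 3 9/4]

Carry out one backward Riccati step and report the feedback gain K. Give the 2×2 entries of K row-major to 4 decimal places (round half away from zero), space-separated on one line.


0.4884 -0.3605 2.8953 -3.7442

BᵀP = [3.0000 2.2500; 13.0000 3.0000]
S = R + BᵀPB = [3 0; 0 1] + [2.2500 3.0000; 3.0000 13.0000] = [5.2500 3.0000; 3.0000 14.0000]
BᵀPA = [11.2500 -13.1250; 42.0000 -53.5000]
K = S⁻¹·BᵀPA = [0.4884 -0.3605; 2.8953 -3.7442]
A−BK = [0.1047 -0.2558; 0.5116 -0.1395]
AᵀP(A−BK) = [10.1512 -12.3140; -12.3140 15.5174]
P' = Q + AᵀP(A−BK) = [12.6512 -11.8140; -11.8140 16.5174]
tr(P') = 29.1686


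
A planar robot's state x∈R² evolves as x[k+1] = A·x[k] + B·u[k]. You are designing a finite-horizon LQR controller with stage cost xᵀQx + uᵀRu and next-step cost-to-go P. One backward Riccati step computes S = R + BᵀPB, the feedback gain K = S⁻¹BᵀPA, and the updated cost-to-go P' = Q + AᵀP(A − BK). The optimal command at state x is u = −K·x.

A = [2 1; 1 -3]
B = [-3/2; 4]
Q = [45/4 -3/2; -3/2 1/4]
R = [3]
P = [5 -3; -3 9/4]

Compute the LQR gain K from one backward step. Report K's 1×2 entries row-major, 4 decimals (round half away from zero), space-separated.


BᵀP = [-19.5000 13.5000]
S = R + BᵀPB = [3] + [83.2500] = [86.2500]
BᵀPA = [-25.5000 -60.0000]
K = S⁻¹·BᵀPA = [-0.2957 -0.6957]
A−BK = [1.5565 -0.0435; 2.1826 -0.2174]
AᵀP(A−BK) = [2.7109 0.5109; 0.5109 1.5109]
P' = Q + AᵀP(A−BK) = [13.9609 -0.9891; -0.9891 1.7609]
tr(P') = 15.7217

-0.2957 -0.6957


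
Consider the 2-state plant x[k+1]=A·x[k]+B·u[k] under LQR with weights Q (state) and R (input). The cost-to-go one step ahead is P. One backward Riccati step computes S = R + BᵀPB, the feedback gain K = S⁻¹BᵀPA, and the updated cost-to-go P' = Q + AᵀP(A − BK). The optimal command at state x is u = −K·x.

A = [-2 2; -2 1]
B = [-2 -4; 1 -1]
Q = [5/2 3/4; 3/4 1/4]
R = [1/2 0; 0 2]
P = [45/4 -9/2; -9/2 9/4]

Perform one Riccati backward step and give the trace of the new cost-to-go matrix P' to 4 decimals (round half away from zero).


BᵀP = [-27.0000 11.2500; -40.5000 15.7500]
S = R + BᵀPB = [1/2 0; 0 2] + [65.2500 96.7500; 96.7500 146.2500] = [65.7500 96.7500; 96.7500 148.2500]
BᵀPA = [31.5000 -42.7500; 49.5000 -65.2500]
K = S⁻¹·BᵀPA = [-0.3082 -0.0640; 0.5351 -0.3984]
A−BK = [-0.4763 0.2785; -1.1567 0.6656]
AᵀP(A−BK) = [1.2242 -0.7648; -0.7648 0.5205]
P' = Q + AᵀP(A−BK) = [3.7242 -0.0148; -0.0148 0.7705]
tr(P') = 4.4947

4.4947


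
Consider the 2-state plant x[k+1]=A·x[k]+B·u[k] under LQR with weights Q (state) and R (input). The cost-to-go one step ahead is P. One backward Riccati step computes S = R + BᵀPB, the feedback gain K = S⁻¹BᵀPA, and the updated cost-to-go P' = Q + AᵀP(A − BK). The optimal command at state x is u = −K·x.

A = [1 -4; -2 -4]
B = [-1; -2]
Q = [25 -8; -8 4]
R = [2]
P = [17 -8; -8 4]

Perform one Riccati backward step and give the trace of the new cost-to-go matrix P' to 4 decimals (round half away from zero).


168.3333

BᵀP = [-1.0000 0.0000]
S = R + BᵀPB = [2] + [1.0000] = [3.0000]
BᵀPA = [-1.0000 4.0000]
K = S⁻¹·BᵀPA = [-0.3333 1.3333]
A−BK = [0.6667 -2.6667; -2.6667 -1.3333]
AᵀP(A−BK) = [64.6667 -66.6667; -66.6667 74.6667]
P' = Q + AᵀP(A−BK) = [89.6667 -74.6667; -74.6667 78.6667]
tr(P') = 168.3333
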